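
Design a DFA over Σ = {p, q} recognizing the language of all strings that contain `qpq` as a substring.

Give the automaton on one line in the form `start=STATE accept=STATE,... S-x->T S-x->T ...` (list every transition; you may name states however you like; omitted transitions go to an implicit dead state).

start=s0 accept=s3 s0-p->s0 s0-q->s1 s1-p->s2 s1-q->s1 s2-p->s0 s2-q->s3 s3-p->s3 s3-q->s3

States s0..s2 record the length of the longest prefix of `qpq` that matches the current input suffix. Reaching s3 means `qpq` has been seen, and we stay there forever. Accept from s3.
4 states suffice.
        p   q  
>  s0   s0  s1 
   s1   s2  s1 
   s2   s0  s3 
 * s3   s3  s3 
(> = start, * = accepting)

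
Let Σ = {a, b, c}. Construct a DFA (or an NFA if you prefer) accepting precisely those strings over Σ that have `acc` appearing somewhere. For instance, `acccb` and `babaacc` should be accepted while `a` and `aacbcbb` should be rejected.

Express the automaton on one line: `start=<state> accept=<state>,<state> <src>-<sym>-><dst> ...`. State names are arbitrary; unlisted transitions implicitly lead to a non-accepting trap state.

Track how much of `acc` has been matched so far: state q0 is no progress, q3 is the absorbing accept state reached once `acc` has occurred. Intermediate states record partial matches; on a mismatch, fall back to the longest reusable overlap.
        a   b   c  
>  q0   q1  q0  q0 
   q1   q1  q0  q2 
   q2   q1  q0  q3 
 * q3   q3  q3  q3 
(> = start, * = accepting)

start=q0 accept=q3 q0-a->q1 q0-b->q0 q0-c->q0 q1-a->q1 q1-b->q0 q1-c->q2 q2-a->q1 q2-b->q0 q2-c->q3 q3-a->q3 q3-b->q3 q3-c->q3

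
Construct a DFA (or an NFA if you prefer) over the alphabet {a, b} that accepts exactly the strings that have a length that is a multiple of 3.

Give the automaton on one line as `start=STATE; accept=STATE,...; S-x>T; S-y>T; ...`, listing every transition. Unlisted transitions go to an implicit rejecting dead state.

start=q0; accept=q0; q0-a>q1; q0-b>q1; q1-a>q2; q1-b>q2; q2-a>q0; q2-b>q0

Count input length modulo 3: every symbol advances one step around the cycle q0 → q1 → q2 → q0. Accept at q0.
        a   b  
>* q0   q1  q1 
   q1   q2  q2 
   q2   q0  q0 
(> = start, * = accepting)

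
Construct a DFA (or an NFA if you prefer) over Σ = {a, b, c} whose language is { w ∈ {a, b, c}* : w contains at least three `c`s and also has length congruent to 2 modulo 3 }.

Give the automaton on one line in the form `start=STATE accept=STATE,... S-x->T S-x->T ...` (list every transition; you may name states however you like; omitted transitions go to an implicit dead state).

start=q0 accept=q11 q0-a->q1 q0-b->q1 q0-c->q2 q1-a->q3 q1-b->q3 q1-c->q4 q2-a->q4 q2-b->q4 q2-c->q5 q3-a->q0 q3-b->q0 q3-c->q6 q4-a->q6 q4-b->q6 q4-c->q7 q5-a->q7 q5-b->q7 q5-c->q8 q6-a->q2 q6-b->q2 q6-c->q9 q7-a->q9 q7-b->q9 q7-c->q10 q8-a->q10 q8-b->q10 q8-c->q10 q9-a->q5 q9-b->q5 q9-c->q11 q10-a->q11 q10-b->q11 q10-c->q11 q11-a->q8 q11-b->q8 q11-c->q8

Build one automaton per condition and run them in lockstep. The first has 5 states tracking the count of `c`s, saturating at 4; the second has 3 states tracking the input length modulo 3. A product state is a pair (one from each), accepting exactly when both do. Minimizing collapses redundant product states.
A 12-state machine:
          a    b    c  
>  q0     q1   q1   q2 
   q1     q3   q3   q4 
   q2     q4   q4   q5 
   q3     q0   q0   q6 
   q4     q6   q6   q7 
   q5     q7   q7   q8 
   q6     q2   q2   q9 
   q7     q9   q9  q10 
   q8    q10  q10  q10 
   q9     q5   q5  q11 
   q10   q11  q11  q11 
 * q11    q8   q8   q8 
(> = start, * = accepting)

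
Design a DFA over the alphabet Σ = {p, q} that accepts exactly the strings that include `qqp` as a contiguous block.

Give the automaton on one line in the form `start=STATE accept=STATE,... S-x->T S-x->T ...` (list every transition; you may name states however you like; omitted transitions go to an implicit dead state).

States S0..S2 record the length of the longest prefix of `qqp` that matches the current input suffix. Reaching S3 means `qqp` has been seen, and we stay there forever. Accept from S3.
4 states suffice.
        p   q  
>  S0   S0  S1 
   S1   S0  S2 
   S2   S3  S2 
 * S3   S3  S3 
(> = start, * = accepting)

start=S0 accept=S3 S0-p->S0 S0-q->S1 S1-p->S0 S1-q->S2 S2-p->S3 S2-q->S2 S3-p->S3 S3-q->S3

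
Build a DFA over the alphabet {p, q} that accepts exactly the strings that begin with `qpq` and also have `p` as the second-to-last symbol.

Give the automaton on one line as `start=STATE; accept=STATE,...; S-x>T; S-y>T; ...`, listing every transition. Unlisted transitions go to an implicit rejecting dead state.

start=A; accept=E,H; A-p>B; A-q>C; B-p>B; B-q>B; C-p>D; C-q>B; D-p>B; D-q>E; E-p>F; E-q>G; F-p>H; F-q>E; G-p>F; G-q>G; H-p>H; H-q>E

Build one automaton per condition and run them in lockstep. One (5 states) tracks whether the input so far still matches the prefix `qpq`; the other (7 states) tracks the last 2 symbols read. Each combined state is a pair, one component from each; accept when both components accept. Equivalent product states are then merged.
An 8-state machine:
       p  q 
>  A   B  C 
   B   B  B 
   C   D  B 
   D   B  E 
 * E   F  G 
   F   H  E 
   G   F  G 
 * H   H  E 
(> = start, * = accepting)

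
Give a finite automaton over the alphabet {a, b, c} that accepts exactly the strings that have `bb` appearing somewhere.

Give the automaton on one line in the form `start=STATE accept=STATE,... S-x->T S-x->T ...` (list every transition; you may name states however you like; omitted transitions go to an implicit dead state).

States q0..q1 record the length of the longest prefix of `bb` that matches the current input suffix. Reaching q2 means `bb` has been seen, and we stay there forever. Accept from q2.
        a   b   c  
>  q0   q0  q1  q0 
   q1   q0  q2  q0 
 * q2   q2  q2  q2 
(> = start, * = accepting)

start=q0 accept=q2 q0-a->q0 q0-b->q1 q0-c->q0 q1-a->q0 q1-b->q2 q1-c->q0 q2-a->q2 q2-b->q2 q2-c->q2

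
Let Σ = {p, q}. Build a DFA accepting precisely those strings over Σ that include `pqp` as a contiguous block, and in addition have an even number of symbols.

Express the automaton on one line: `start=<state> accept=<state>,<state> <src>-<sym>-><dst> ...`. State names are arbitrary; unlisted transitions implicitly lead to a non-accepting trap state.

Run two small machines in parallel and take their product. The first has 4 states tracking whether and how much of `pqp` has been seen; the second has 2 states tracking the input length modulo 2. A product state is a pair (one from each), accepting exactly when both do.
8 states suffice.
        p   q  
>  s0   s1  s2 
   s1   s3  s4 
   s2   s3  s0 
   s3   s1  s5 
   s4   s6  s2 
   s5   s7  s0 
   s6   s7  s7 
 * s7   s6  s6 
(> = start, * = accepting)

start=s0 accept=s7 s0-p->s1 s0-q->s2 s1-p->s3 s1-q->s4 s2-p->s3 s2-q->s0 s3-p->s1 s3-q->s5 s4-p->s6 s4-q->s2 s5-p->s7 s5-q->s0 s6-p->s7 s6-q->s7 s7-p->s6 s7-q->s6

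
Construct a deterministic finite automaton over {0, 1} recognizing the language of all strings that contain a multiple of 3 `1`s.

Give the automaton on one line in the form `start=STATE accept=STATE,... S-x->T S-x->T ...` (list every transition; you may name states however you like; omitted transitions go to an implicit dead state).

start=A accept=A A-0->A A-1->B B-0->B B-1->C C-0->C C-1->A

The only thing that matters is how many `1`s have appeared, reduced mod 3. Use one state per residue: A for 0, …, C for 2. Reading `1` moves to the next residue; anything else stays put. A is accepting.
With 3 states:
       0  1 
>* A   A  B 
   B   B  C 
   C   C  A 
(> = start, * = accepting)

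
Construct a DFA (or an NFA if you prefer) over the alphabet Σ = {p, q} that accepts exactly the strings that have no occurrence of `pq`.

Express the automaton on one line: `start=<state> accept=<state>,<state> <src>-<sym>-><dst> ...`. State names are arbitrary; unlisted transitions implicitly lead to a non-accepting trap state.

This is the complement of 'contains `pq`'. Use the same substring-matching states — s0 through s2 holding how much of `pq` has just been matched — but flip the accepting set: everything except the trap s2 accepts.
        p   q  
>* s0   s1  s0 
 * s1   s1  s2 
   s2   s2  s2 
(> = start, * = accepting)

start=s0 accept=s0,s1 s0-p->s1 s0-q->s0 s1-p->s1 s1-q->s2 s2-p->s2 s2-q->s2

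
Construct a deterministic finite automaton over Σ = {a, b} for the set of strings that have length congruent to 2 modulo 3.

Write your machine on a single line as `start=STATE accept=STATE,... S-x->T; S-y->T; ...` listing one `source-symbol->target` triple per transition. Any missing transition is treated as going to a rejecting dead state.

start=q0; accept=q2; q0-a->q1; q0-b->q1; q1-a->q2; q1-b->q2; q2-a->q0; q2-b->q0

Count input length modulo 3: every symbol advances one step around the cycle q0 → q1 → q2 → q0. Accept at q2.
With 3 states:
        a   b  
>  q0   q1  q1 
   q1   q2  q2 
 * q2   q0  q0 
(> = start, * = accepting)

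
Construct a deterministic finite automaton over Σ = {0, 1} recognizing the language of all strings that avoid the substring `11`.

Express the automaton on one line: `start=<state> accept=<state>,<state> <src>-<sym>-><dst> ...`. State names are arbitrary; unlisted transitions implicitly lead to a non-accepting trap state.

This is the complement of 'contains `11`'. Use the same substring-matching states — A through C holding how much of `11` has just been matched — but flip the accepting set: everything except the trap C accepts.
A 3-state machine:
       0  1 
>* A   A  B 
 * B   A  C 
   C   C  C 
(> = start, * = accepting)

start=A accept=A,B A-0->A A-1->B B-0->A B-1->C C-0->C C-1->C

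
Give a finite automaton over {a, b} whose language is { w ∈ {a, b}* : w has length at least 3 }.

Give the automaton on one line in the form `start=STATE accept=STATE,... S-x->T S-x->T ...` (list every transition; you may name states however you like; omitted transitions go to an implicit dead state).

start=s0 accept=s3,s4 s0-a->s1 s0-b->s1 s1-a->s2 s1-b->s2 s2-a->s3 s2-b->s3 s3-a->s4 s3-b->s4 s4-a->s4 s4-b->s4

We only need to distinguish lengths 0, 1, …, 3, and '>3'. Chain s0 → s1 → s2 → s3 → s4 on every symbol, with s4 looping. Accepting states: {s3, s4}.
        a   b  
>  s0   s1  s1 
   s1   s2  s2 
   s2   s3  s3 
 * s3   s4  s4 
 * s4   s4  s4 
(> = start, * = accepting)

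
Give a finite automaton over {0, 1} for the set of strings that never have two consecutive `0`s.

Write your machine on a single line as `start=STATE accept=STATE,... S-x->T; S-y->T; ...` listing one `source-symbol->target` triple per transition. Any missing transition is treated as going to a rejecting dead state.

start=q0; accept=q0,q1; q0-0->q1; q0-1->q0; q1-0->q2; q1-1->q0; q2-0->q2; q2-1->q2

Track partial matches of the forbidden pattern `00`. State q2 is a dead state reached once `00` has occurred; every other state accepts. q0 means no part of `00` is currently matched.
        0   1  
>* q0   q1  q0 
 * q1   q2  q0 
   q2   q2  q2 
(> = start, * = accepting)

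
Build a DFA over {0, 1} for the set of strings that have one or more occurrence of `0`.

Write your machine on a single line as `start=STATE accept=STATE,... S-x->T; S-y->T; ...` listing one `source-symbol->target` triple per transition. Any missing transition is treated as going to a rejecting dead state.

Count `0`s, saturating at 2: state q0 means no `0` yet, q1 means one `0` seen, q2 means more than one. Each `0` increments (capped at q2); other symbols loop. Accept from {q1, q2}.
A 3-state machine:
        0   1  
>  q0   q1  q0 
 * q1   q2  q1 
 * q2   q2  q2 
(> = start, * = accepting)

start=q0; accept=q1,q2; q0-0->q1; q0-1->q0; q1-0->q2; q1-1->q1; q2-0->q2; q2-1->q2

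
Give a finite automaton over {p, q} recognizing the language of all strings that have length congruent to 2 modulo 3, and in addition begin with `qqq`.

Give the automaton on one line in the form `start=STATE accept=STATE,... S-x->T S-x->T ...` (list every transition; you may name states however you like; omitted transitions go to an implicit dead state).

start=s0 accept=s6 s0-p->s1 s0-q->s2 s1-p->s1 s1-q->s1 s2-p->s1 s2-q->s3 s3-p->s1 s3-q->s4 s4-p->s5 s4-q->s5 s5-p->s6 s5-q->s6 s6-p->s4 s6-q->s4

Handle the two conditions separately and then intersect. One (3 states) tracks the input length modulo 3; the other (5 states) tracks whether the input so far still matches the prefix `qqq`. Each combined state is a pair, one component from each; accept when both components accept. Minimizing collapses redundant product states.
7 states suffice.
        p   q  
>  s0   s1  s2 
   s1   s1  s1 
   s2   s1  s3 
   s3   s1  s4 
   s4   s5  s5 
   s5   s6  s6 
 * s6   s4  s4 
(> = start, * = accepting)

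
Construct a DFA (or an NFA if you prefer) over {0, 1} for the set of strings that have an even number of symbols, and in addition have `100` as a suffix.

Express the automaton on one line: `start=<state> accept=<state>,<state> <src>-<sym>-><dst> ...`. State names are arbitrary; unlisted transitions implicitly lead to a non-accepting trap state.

Run two small machines in parallel and take their product. One (2 states) tracks the input length modulo 2; the other (4 states) tracks how much of the suffix `100` has currently been matched. Each combined state is a pair, one component from each; accept when both components accept. After merging equivalent states the machine shrinks.
5 states suffice.
        0   1  
>  q0   q1  q1 
   q1   q0  q2 
   q2   q3  q1 
   q3   q4  q2 
 * q4   q1  q1 
(> = start, * = accepting)

start=q0 accept=q4 q0-0->q1 q0-1->q1 q1-0->q0 q1-1->q2 q2-0->q3 q2-1->q1 q3-0->q4 q3-1->q2 q4-0->q1 q4-1->q1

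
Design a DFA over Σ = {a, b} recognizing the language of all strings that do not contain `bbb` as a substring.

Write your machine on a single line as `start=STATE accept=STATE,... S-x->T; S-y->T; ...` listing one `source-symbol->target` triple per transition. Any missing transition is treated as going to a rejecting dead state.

Track partial matches of the forbidden pattern `bbb`. State q3 is a dead state reached once `bbb` has occurred; every other state accepts. q0 means no part of `bbb` is currently matched.
A 4-state machine:
        a   b  
>* q0   q0  q1 
 * q1   q0  q2 
 * q2   q0  q3 
   q3   q3  q3 
(> = start, * = accepting)

start=q0; accept=q0,q1,q2; q0-a->q0; q0-b->q1; q1-a->q0; q1-b->q2; q2-a->q0; q2-b->q3; q3-a->q3; q3-b->q3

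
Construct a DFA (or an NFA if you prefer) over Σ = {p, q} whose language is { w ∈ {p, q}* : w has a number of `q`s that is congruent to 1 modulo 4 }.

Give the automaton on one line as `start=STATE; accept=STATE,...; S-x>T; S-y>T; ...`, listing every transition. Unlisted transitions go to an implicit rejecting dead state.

start=S0; accept=S1; S0-p>S0; S0-q>S1; S1-p>S1; S1-q>S2; S2-p>S2; S2-q>S3; S3-p>S3; S3-q>S0

The only thing that matters is how many `q`s have appeared, reduced mod 4. Use one state per residue: S0 for 0, …, S3 for 3. Reading `q` moves to the next residue; anything else stays put. S1 is accepting.
With 4 states:
        p   q  
>  S0   S0  S1 
 * S1   S1  S2 
   S2   S2  S3 
   S3   S3  S0 
(> = start, * = accepting)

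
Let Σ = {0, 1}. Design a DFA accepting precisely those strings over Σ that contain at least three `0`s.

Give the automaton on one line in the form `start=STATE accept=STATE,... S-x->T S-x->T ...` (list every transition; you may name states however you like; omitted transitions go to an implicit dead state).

Count `0`s, saturating at 4: states s0 through s3 mean 0 through 3 `0`s seen; s4 means more than 3. Each `0` increments (capped at s4); other symbols loop. Accept from {s3, s4}.
5 states suffice.
        0   1  
>  s0   s1  s0 
   s1   s2  s1 
   s2   s3  s2 
 * s3   s4  s3 
 * s4   s4  s4 
(> = start, * = accepting)

start=s0 accept=s3,s4 s0-0->s1 s0-1->s0 s1-0->s2 s1-1->s1 s2-0->s3 s2-1->s2 s3-0->s4 s3-1->s3 s4-0->s4 s4-1->s4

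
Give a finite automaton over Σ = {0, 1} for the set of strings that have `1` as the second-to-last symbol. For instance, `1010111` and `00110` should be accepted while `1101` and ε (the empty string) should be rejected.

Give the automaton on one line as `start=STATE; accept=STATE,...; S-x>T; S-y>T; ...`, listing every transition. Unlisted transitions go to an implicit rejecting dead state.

A DFA must remember the last 2 symbols (since which symbol is second-to-last isn't known until the input ends). Use one state per possible window of the last ≤2 symbols; accept from those whose window starts with `1`.
With 7 states:
        0   1  
>  s0   s1  s2 
   s1   s3  s4 
   s2   s5  s6 
   s3   s3  s4 
   s4   s5  s6 
 * s5   s3  s4 
 * s6   s5  s6 
(> = start, * = accepting)

start=s0; accept=s5,s6; s0-0>s1; s0-1>s2; s1-0>s3; s1-1>s4; s2-0>s5; s2-1>s6; s3-0>s3; s3-1>s4; s4-0>s5; s4-1>s6; s5-0>s3; s5-1>s4; s6-0>s5; s6-1>s6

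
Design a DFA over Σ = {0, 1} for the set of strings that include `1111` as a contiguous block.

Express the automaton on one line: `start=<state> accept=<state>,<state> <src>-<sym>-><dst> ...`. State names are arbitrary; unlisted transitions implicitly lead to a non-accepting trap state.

start=q0 accept=q4 q0-0->q0 q0-1->q1 q1-0->q0 q1-1->q2 q2-0->q0 q2-1->q3 q3-0->q0 q3-1->q4 q4-0->q4 q4-1->q4

Track how much of `1111` has been matched so far: state q0 is no progress, q4 is the absorbing accept state reached once `1111` has occurred. Intermediate states record partial matches; on a mismatch, fall back to the longest reusable overlap.
5 states suffice.
        0   1  
>  q0   q0  q1 
   q1   q0  q2 
   q2   q0  q3 
   q3   q0  q4 
 * q4   q4  q4 
(> = start, * = accepting)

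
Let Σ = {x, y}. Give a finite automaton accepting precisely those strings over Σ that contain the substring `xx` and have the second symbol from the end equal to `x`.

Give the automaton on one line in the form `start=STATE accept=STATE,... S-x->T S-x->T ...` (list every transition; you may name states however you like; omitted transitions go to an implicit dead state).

Handle the two conditions separately and then intersect. One (3 states) tracks whether and how much of `xx` has been seen; the other (7 states) tracks the last 2 symbols read. Each combined state is a pair, one component from each; accept when both components accept. After merging equivalent states the machine shrinks.
With 6 states:
       x  y 
>  A   B  A 
   B   C  A 
 * C   C  D 
 * D   E  F 
   E   C  D 
   F   E  F 
(> = start, * = accepting)

start=A accept=C,D A-x->B A-y->A B-x->C B-y->A C-x->C C-y->D D-x->E D-y->F E-x->C E-y->D F-x->E F-y->F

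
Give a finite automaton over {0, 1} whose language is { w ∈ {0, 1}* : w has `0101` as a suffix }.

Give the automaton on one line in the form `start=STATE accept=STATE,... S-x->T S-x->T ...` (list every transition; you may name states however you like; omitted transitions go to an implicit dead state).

start=s0 accept=s4 s0-0->s1 s0-1->s0 s1-0->s1 s1-1->s2 s2-0->s3 s2-1->s0 s3-0->s1 s3-1->s4 s4-0->s3 s4-1->s0

Remember how much of `0101` the current input suffix matches. State s0 means no match yet; s1 means the last symbol is `0`; s2 means the last 2 symbols are `01`; s3 means the last 3 symbols are `010`; s4 means the last 4 symbols are `0101`. Only s4 accepts. On a mismatch, fall back to the longest proper suffix that is still a prefix of `0101`.
        0   1  
>  s0   s1  s0 
   s1   s1  s2 
   s2   s3  s0 
   s3   s1  s4 
 * s4   s3  s0 
(> = start, * = accepting)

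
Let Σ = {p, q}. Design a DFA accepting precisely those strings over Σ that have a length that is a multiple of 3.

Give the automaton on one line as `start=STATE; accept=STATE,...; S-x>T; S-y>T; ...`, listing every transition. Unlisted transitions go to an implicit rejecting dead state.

Only the length mod 3 matters, so use a 3-cycle: from any state, every input symbol moves to the next state, wrapping S2 back to S0. Mark S0 accepting.
3 states suffice.
        p   q  
>* S0   S1  S1 
   S1   S2  S2 
   S2   S0  S0 
(> = start, * = accepting)

start=S0; accept=S0; S0-p>S1; S0-q>S1; S1-p>S2; S1-q>S2; S2-p>S0; S2-q>S0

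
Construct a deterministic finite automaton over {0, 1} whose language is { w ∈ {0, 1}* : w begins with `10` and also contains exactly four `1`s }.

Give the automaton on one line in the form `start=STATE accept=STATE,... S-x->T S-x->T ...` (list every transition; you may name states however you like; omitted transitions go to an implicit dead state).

Run two small machines in parallel and take their product. One (4 states) tracks whether the input so far still matches the prefix `10`; the other (6 states) tracks the count of `1`s, saturating at 5. Each combined state is a pair, one component from each; accept when both components accept.
With 13 states:
          0    1  
>  q0     q1   q2 
   q1     q1   q3 
   q2     q4   q5 
   q3     q3   q5 
   q4     q4   q6 
   q5     q5   q7 
   q6     q6   q8 
   q7     q7   q9 
   q8     q8  q10 
   q9     q9  q11 
 * q10   q10  q12 
   q11   q11  q11 
   q12   q12  q12 
(> = start, * = accepting)

start=q0 accept=q10 q0-0->q1 q0-1->q2 q1-0->q1 q1-1->q3 q2-0->q4 q2-1->q5 q3-0->q3 q3-1->q5 q4-0->q4 q4-1->q6 q5-0->q5 q5-1->q7 q6-0->q6 q6-1->q8 q7-0->q7 q7-1->q9 q8-0->q8 q8-1->q10 q9-0->q9 q9-1->q11 q10-0->q10 q10-1->q12 q11-0->q11 q11-1->q11 q12-0->q12 q12-1->q12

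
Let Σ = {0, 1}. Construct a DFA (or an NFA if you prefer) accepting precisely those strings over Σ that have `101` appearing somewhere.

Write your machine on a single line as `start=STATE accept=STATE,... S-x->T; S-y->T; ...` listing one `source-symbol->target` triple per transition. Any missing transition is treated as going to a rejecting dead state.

start=A; accept=D; A-0->A; A-1->B; B-0->C; B-1->B; C-0->A; C-1->D; D-0->D; D-1->D

Track how much of `101` has been matched so far: state A is no progress, D is the absorbing accept state reached once `101` has occurred. Intermediate states record partial matches; on a mismatch, fall back to the longest reusable overlap.
       0  1 
>  A   A  B 
   B   C  B 
   C   A  D 
 * D   D  D 
(> = start, * = accepting)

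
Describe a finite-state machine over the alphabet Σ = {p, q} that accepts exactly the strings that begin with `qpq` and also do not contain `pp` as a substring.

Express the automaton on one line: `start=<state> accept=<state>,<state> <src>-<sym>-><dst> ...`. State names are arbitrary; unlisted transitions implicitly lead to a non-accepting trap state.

start=A accept=E,F A-p->B A-q->C B-p->B B-q->B C-p->D C-q->B D-p->B D-q->E E-p->F E-q->E F-p->B F-q->E

Build one automaton per condition and run them in lockstep. One (5 states) tracks whether the input so far still matches the prefix `qpq`; the other (3 states) tracks partial matches of the forbidden pattern `pp`. Each combined state is a pair, one component from each; accept when both components accept. After merging equivalent states the machine shrinks.
A 6-state machine:
       p  q 
>  A   B  C 
   B   B  B 
   C   D  B 
   D   B  E 
 * E   F  E 
 * F   B  E 
(> = start, * = accepting)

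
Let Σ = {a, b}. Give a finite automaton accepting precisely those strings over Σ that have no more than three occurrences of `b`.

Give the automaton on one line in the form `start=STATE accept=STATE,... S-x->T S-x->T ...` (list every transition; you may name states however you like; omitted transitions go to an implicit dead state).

start=q0 accept=q0,q1,q2,q3 q0-a->q0 q0-b->q1 q1-a->q1 q1-b->q2 q2-a->q2 q2-b->q3 q3-a->q3 q3-b->q4 q4-a->q4 q4-b->q4

Only the number of `b`s matters, and only up to 4. Make a chain q0 → q1 → q2 → q3 → q4 advanced by each `b` (with q4 absorbing); every other symbol self-loops. The accepting set is {q0, q1, q2, q3}.
        a   b  
>* q0   q0  q1 
 * q1   q1  q2 
 * q2   q2  q3 
 * q3   q3  q4 
   q4   q4  q4 
(> = start, * = accepting)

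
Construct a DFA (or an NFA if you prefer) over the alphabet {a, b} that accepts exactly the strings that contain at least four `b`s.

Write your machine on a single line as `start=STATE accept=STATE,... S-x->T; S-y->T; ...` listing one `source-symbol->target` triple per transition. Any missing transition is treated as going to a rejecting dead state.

Only the number of `b`s matters, and only up to 5. Make a chain s0 → s1 → s2 → s3 → s4 → s5 advanced by each `b` (with s5 absorbing); every other symbol self-loops. The accepting set is {s4, s5}.
A 6-state machine:
        a   b  
>  s0   s0  s1 
   s1   s1  s2 
   s2   s2  s3 
   s3   s3  s4 
 * s4   s4  s5 
 * s5   s5  s5 
(> = start, * = accepting)

start=s0; accept=s4,s5; s0-a->s0; s0-b->s1; s1-a->s1; s1-b->s2; s2-a->s2; s2-b->s3; s3-a->s3; s3-b->s4; s4-a->s4; s4-b->s5; s5-a->s5; s5-b->s5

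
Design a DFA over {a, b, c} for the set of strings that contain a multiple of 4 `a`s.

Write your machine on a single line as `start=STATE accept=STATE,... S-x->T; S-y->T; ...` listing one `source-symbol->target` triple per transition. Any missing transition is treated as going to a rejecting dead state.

The only thing that matters is how many `a`s have appeared, reduced mod 4. Use one state per residue: S0 for 0, …, S3 for 3. Reading `a` moves to the next residue; anything else stays put. S0 is accepting.
With 4 states:
        a   b   c  
>* S0   S1  S0  S0 
   S1   S2  S1  S1 
   S2   S3  S2  S2 
   S3   S0  S3  S3 
(> = start, * = accepting)

start=S0; accept=S0; S0-a->S1; S0-b->S0; S0-c->S0; S1-a->S2; S1-b->S1; S1-c->S1; S2-a->S3; S2-b->S2; S2-c->S2; S3-a->S0; S3-b->S3; S3-c->S3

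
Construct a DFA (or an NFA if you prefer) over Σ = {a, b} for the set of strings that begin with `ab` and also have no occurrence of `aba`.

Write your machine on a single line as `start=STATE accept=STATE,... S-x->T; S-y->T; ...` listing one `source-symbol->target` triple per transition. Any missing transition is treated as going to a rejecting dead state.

Build one automaton per condition and run them in lockstep. The first has 4 states tracking whether the input so far still matches the prefix `ab`; the second has 4 states tracking partial matches of the forbidden pattern `aba`. A product state is a pair (one from each), accepting exactly when both do. After merging equivalent states the machine shrinks.
A 6-state machine:
        a   b  
>  s0   s1  s2 
   s1   s2  s3 
   s2   s2  s2 
 * s3   s2  s4 
 * s4   s5  s4 
 * s5   s5  s3 
(> = start, * = accepting)

start=s0; accept=s3,s4,s5; s0-a->s1; s0-b->s2; s1-a->s2; s1-b->s3; s2-a->s2; s2-b->s2; s3-a->s2; s3-b->s4; s4-a->s5; s4-b->s4; s5-a->s5; s5-b->s3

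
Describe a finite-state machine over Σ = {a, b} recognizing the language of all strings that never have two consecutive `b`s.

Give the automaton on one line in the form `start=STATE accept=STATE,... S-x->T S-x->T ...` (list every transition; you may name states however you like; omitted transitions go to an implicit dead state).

Track partial matches of the forbidden pattern `bb`. State q2 is a dead state reached once `bb` has occurred; every other state accepts. q0 means no part of `bb` is currently matched.
        a   b  
>* q0   q0  q1 
 * q1   q0  q2 
   q2   q2  q2 
(> = start, * = accepting)

start=q0 accept=q0,q1 q0-a->q0 q0-b->q1 q1-a->q0 q1-b->q2 q2-a->q2 q2-b->q2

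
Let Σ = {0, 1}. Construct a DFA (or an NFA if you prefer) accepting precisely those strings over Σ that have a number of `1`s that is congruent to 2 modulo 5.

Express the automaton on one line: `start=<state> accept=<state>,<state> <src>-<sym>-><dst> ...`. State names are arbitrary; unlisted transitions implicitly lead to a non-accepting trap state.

start=s0 accept=s2 s0-0->s0 s0-1->s1 s1-0->s1 s1-1->s2 s2-0->s2 s2-1->s3 s3-0->s3 s3-1->s4 s4-0->s4 s4-1->s0

The only thing that matters is how many `1`s have appeared, reduced mod 5. Use one state per residue: s0 for 0, …, s4 for 4. Reading `1` moves to the next residue; anything else stays put. s2 is accepting.
5 states suffice.
        0   1  
>  s0   s0  s1 
   s1   s1  s2 
 * s2   s2  s3 
   s3   s3  s4 
   s4   s4  s0 
(> = start, * = accepting)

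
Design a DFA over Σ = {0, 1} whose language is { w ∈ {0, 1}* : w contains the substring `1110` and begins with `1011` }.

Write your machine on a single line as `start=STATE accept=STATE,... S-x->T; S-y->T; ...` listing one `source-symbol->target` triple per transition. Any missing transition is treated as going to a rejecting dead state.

Handle the two conditions separately and then intersect. One (5 states) tracks whether and how much of `1110` has been seen; the other (6 states) tracks whether the input so far still matches the prefix `1011`. Each combined state is a pair, one component from each; accept when both components accept. Minimizing collapses redundant product states.
A 10-state machine:
        0   1  
>  S0   S1  S2 
   S1   S1  S1 
   S2   S3  S1 
   S3   S1  S4 
   S4   S1  S5 
   S5   S6  S7 
   S6   S6  S8 
   S7   S9  S7 
   S8   S6  S5 
 * S9   S9  S9 
(> = start, * = accepting)

start=S0; accept=S9; S0-0->S1; S0-1->S2; S1-0->S1; S1-1->S1; S2-0->S3; S2-1->S1; S3-0->S1; S3-1->S4; S4-0->S1; S4-1->S5; S5-0->S6; S5-1->S7; S6-0->S6; S6-1->S8; S7-0->S9; S7-1->S7; S8-0->S6; S8-1->S5; S9-0->S9; S9-1->S9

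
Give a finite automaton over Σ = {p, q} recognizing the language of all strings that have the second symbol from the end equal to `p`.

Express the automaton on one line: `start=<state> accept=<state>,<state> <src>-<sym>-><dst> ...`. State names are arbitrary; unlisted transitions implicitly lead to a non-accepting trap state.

A DFA must remember the last 2 symbols (since which symbol is second-to-last isn't known until the input ends). Use one state per possible window of the last ≤2 symbols; accept from those whose window starts with `p`.
With 7 states:
        p   q  
>  S0   S1  S2 
   S1   S3  S4 
   S2   S5  S6 
 * S3   S3  S4 
 * S4   S5  S6 
   S5   S3  S4 
   S6   S5  S6 
(> = start, * = accepting)

start=S0 accept=S3,S4 S0-p->S1 S0-q->S2 S1-p->S3 S1-q->S4 S2-p->S5 S2-q->S6 S3-p->S3 S3-q->S4 S4-p->S5 S4-q->S6 S5-p->S3 S5-q->S4 S6-p->S5 S6-q->S6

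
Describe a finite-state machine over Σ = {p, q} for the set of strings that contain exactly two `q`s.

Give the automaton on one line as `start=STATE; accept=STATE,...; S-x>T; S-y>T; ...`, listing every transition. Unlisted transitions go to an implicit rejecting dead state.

Only the number of `q`s matters, and only up to 3. Make a chain s0 → s1 → s2 → s3 advanced by each `q` (with s3 absorbing); every other symbol self-loops. The accepting set is {s2}.
4 states suffice.
        p   q  
>  s0   s0  s1 
   s1   s1  s2 
 * s2   s2  s3 
   s3   s3  s3 
(> = start, * = accepting)

start=s0; accept=s2; s0-p>s0; s0-q>s1; s1-p>s1; s1-q>s2; s2-p>s2; s2-q>s3; s3-p>s3; s3-q>s3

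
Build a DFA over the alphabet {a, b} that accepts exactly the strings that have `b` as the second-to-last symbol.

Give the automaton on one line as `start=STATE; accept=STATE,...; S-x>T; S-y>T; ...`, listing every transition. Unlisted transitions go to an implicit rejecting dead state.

Because acceptance depends on a position counted from the end, the machine has to buffer the most recent 2 symbols. Make each state the string of the last up-to-2 symbols read; on input `x` shift the window left and append `x`. Accept when the buffered window has length 2 and begins with `b`.
With 7 states:
        a   b  
>  q0   q1  q2 
   q1   q3  q4 
   q2   q5  q6 
   q3   q3  q4 
   q4   q5  q6 
 * q5   q3  q4 
 * q6   q5  q6 
(> = start, * = accepting)

start=q0; accept=q5,q6; q0-a>q1; q0-b>q2; q1-a>q3; q1-b>q4; q2-a>q5; q2-b>q6; q3-a>q3; q3-b>q4; q4-a>q5; q4-b>q6; q5-a>q3; q5-b>q4; q6-a>q5; q6-b>q6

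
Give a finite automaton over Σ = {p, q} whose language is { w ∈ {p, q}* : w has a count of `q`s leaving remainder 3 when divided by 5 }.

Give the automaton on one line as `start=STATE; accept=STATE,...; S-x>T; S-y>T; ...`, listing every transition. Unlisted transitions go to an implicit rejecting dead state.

The only thing that matters is how many `q`s have appeared, reduced mod 5. Use one state per residue: A for 0, …, E for 4. Reading `q` moves to the next residue; anything else stays put. D is accepting.
A 5-state machine:
       p  q 
>  A   A  B 
   B   B  C 
   C   C  D 
 * D   D  E 
   E   E  A 
(> = start, * = accepting)

start=A; accept=D; A-p>A; A-q>B; B-p>B; B-q>C; C-p>C; C-q>D; D-p>D; D-q>E; E-p>E; E-q>A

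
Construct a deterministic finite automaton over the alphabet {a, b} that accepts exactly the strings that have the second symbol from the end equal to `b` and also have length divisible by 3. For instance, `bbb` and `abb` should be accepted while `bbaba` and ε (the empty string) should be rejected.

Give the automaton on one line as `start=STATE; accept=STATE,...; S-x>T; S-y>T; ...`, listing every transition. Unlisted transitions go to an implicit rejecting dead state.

Run two small machines in parallel and take their product. The first has 7 states tracking the last 2 symbols read; the second has 3 states tracking the input length modulo 3. A product state is a pair (one from each), accepting exactly when both do. After merging equivalent states the machine shrinks.
        a   b  
>  s0   s1  s1 
   s1   s2  s3 
   s2   s0  s0 
   s3   s4  s4 
 * s4   s1  s1 
(> = start, * = accepting)

start=s0; accept=s4; s0-a>s1; s0-b>s1; s1-a>s2; s1-b>s3; s2-a>s0; s2-b>s0; s3-a>s4; s3-b>s4; s4-a>s1; s4-b>s1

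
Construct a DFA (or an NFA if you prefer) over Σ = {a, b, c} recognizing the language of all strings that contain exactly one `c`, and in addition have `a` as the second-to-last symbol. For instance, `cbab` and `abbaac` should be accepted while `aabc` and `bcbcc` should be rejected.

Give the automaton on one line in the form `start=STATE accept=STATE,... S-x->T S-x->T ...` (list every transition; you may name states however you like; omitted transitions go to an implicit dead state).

start=S0 accept=S3,S6 S0-a->S1 S0-b->S0 S0-c->S2 S1-a->S1 S1-b->S0 S1-c->S3 S2-a->S4 S2-b->S2 S2-c->S5 S3-a->S4 S3-b->S2 S3-c->S5 S4-a->S6 S4-b->S3 S4-c->S5 S5-a->S5 S5-b->S5 S5-c->S5 S6-a->S6 S6-b->S3 S6-c->S5

Build one automaton per condition and run them in lockstep. One (3 states) tracks the count of `c`s, saturating at 2; the other (13 states) tracks the last 2 symbols read. Each combined state is a pair, one component from each; accept when both components accept. Minimizing collapses redundant product states.
        a   b   c  
>  S0   S1  S0  S2 
   S1   S1  S0  S3 
   S2   S4  S2  S5 
 * S3   S4  S2  S5 
   S4   S6  S3  S5 
   S5   S5  S5  S5 
 * S6   S6  S3  S5 
(> = start, * = accepting)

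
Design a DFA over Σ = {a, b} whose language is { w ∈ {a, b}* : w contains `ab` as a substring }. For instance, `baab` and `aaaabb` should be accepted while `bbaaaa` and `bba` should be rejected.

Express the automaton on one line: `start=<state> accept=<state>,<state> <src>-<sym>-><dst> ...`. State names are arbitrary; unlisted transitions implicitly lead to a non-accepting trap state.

Track how much of `ab` has been matched so far: state q0 is no progress, q2 is the absorbing accept state reached once `ab` has occurred. Intermediate states record partial matches; on a mismatch, fall back to the longest reusable overlap.
A 3-state machine:
        a   b  
>  q0   q1  q0 
   q1   q1  q2 
 * q2   q2  q2 
(> = start, * = accepting)

start=q0 accept=q2 q0-a->q1 q0-b->q0 q1-a->q1 q1-b->q2 q2-a->q2 q2-b->q2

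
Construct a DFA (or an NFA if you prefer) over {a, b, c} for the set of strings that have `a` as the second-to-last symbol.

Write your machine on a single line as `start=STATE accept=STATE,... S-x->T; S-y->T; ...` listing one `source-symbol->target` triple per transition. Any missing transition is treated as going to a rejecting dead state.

Because acceptance depends on a position counted from the end, the machine has to buffer the most recent 2 symbols. Make each state the string of the last up-to-2 symbols read; on input `x` shift the window left and append `x`. Accept when the buffered window has length 2 and begins with `a`.
With 13 states:
          a    b    c  
>  q0     q1   q2   q3 
   q1     q4   q5   q6 
   q2     q7   q8   q9 
   q3    q10  q11  q12 
 * q4     q4   q5   q6 
 * q5     q7   q8   q9 
 * q6    q10  q11  q12 
   q7     q4   q5   q6 
   q8     q7   q8   q9 
   q9    q10  q11  q12 
   q10    q4   q5   q6 
   q11    q7   q8   q9 
   q12   q10  q11  q12 
(> = start, * = accepting)

start=q0; accept=q4,q5,q6; q0-a->q1; q0-b->q2; q0-c->q3; q1-a->q4; q1-b->q5; q1-c->q6; q2-a->q7; q2-b->q8; q2-c->q9; q3-a->q10; q3-b->q11; q3-c->q12; q4-a->q4; q4-b->q5; q4-c->q6; q5-a->q7; q5-b->q8; q5-c->q9; q6-a->q10; q6-b->q11; q6-c->q12; q7-a->q4; q7-b->q5; q7-c->q6; q8-a->q7; q8-b->q8; q8-c->q9; q9-a->q10; q9-b->q11; q9-c->q12; q10-a->q4; q10-b->q5; q10-c->q6; q11-a->q7; q11-b->q8; q11-c->q9; q12-a->q10; q12-b->q11; q12-c->q12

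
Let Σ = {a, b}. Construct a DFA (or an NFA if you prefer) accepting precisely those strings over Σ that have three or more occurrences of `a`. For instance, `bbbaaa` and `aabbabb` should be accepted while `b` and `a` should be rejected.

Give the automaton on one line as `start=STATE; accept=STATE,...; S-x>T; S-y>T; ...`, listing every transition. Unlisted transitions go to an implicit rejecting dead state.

Only the number of `a`s matters, and only up to 4. Make a chain s0 → s1 → s2 → s3 → s4 advanced by each `a` (with s4 absorbing); every other symbol self-loops. The accepting set is {s3, s4}.
5 states suffice.
        a   b  
>  s0   s1  s0 
   s1   s2  s1 
   s2   s3  s2 
 * s3   s4  s3 
 * s4   s4  s4 
(> = start, * = accepting)

start=s0; accept=s3,s4; s0-a>s1; s0-b>s0; s1-a>s2; s1-b>s1; s2-a>s3; s2-b>s2; s3-a>s4; s3-b>s3; s4-a>s4; s4-b>s4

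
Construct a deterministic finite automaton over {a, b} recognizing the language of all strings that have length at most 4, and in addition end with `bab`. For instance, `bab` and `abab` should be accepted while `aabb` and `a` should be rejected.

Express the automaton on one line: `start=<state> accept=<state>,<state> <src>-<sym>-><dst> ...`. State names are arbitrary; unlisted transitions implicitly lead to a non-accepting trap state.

Build one automaton per condition and run them in lockstep. The first has 6 states tracking the input length, saturating at 5; the second has 4 states tracking how much of the suffix `bab` has currently been matched. A product state is a pair (one from each), accepting exactly when both do. After merging equivalent states the machine shrinks.
A 7-state machine:
        a   b  
>  s0   s1  s2 
   s1   s3  s4 
   s2   s5  s4 
   s3   s3  s3 
   s4   s5  s3 
   s5   s3  s6 
 * s6   s3  s3 
(> = start, * = accepting)

start=s0 accept=s6 s0-a->s1 s0-b->s2 s1-a->s3 s1-b->s4 s2-a->s5 s2-b->s4 s3-a->s3 s3-b->s3 s4-a->s5 s4-b->s3 s5-a->s3 s5-b->s6 s6-a->s3 s6-b->s3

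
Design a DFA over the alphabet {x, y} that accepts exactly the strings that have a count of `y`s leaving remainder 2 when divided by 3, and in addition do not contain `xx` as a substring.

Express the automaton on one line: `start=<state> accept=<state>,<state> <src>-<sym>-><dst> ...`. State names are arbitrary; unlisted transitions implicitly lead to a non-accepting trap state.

start=s0 accept=s5,s6 s0-x->s1 s0-y->s2 s1-x->s3 s1-y->s2 s2-x->s4 s2-y->s5 s3-x->s3 s3-y->s3 s4-x->s3 s4-y->s5 s5-x->s6 s5-y->s0 s6-x->s3 s6-y->s0

Build one automaton per condition and run them in lockstep. One (3 states) tracks the count of `y`s modulo 3; the other (3 states) tracks partial matches of the forbidden pattern `xx`. Each combined state is a pair, one component from each; accept when both components accept. Minimizing collapses redundant product states.
A 7-state machine:
        x   y  
>  s0   s1  s2 
   s1   s3  s2 
   s2   s4  s5 
   s3   s3  s3 
   s4   s3  s5 
 * s5   s6  s0 
 * s6   s3  s0 
(> = start, * = accepting)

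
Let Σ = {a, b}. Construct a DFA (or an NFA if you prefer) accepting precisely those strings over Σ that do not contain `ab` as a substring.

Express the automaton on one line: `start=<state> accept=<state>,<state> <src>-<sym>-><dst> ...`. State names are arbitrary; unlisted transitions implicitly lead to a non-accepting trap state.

start=q0 accept=q0,q1 q0-a->q1 q0-b->q0 q1-a->q1 q1-b->q2 q2-a->q2 q2-b->q2

Track partial matches of the forbidden pattern `ab`. State q2 is a dead state reached once `ab` has occurred; every other state accepts. q0 means no part of `ab` is currently matched.
        a   b  
>* q0   q1  q0 
 * q1   q1  q2 
   q2   q2  q2 
(> = start, * = accepting)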